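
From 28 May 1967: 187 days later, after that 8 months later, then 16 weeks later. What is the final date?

November 21, 1968

Adding 187 days from May 28, 1967:
May has 31 days, so 31 − 28 = 3 days remain after May 28, 1967; 187 − 3 = 184 left.
June 1967 has 30 days: 184 − 30 = 154 left.
July 1967 has 31 days: 154 − 31 = 123 left.
August 1967 has 31 days: 123 − 31 = 92 left.
September 1967 has 30 days: 92 − 30 = 62 left.
October 1967 has 31 days: 62 − 31 = 31 left.
November 1967 has 30 days: 31 − 30 = 1 left.
1 day into December 1967 → December 1, 1967.
Adding 8 months from December 1, 1967:
month 12 + 8 = 20, which is month 8 of year 1968 → August 1968.
Day 1 is valid in August, giving August 1, 1968.
Advancing 16 weeks (= 112 days) from August 1, 1968:
August has 31 days, so 31 − 1 = 30 days remain after August 1, 1968; 112 − 30 = 82 left.
September 1968 has 30 days: 82 − 30 = 52 left.
October 1968 has 31 days: 52 − 31 = 21 left.
21 days into November 1968 → November 21, 1968.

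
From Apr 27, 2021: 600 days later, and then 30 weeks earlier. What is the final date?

May 22, 2022

Advancing 600 days from April 27, 2021:
April has 30 days, so 30 − 27 = 3 days remain after April 27, 2021; 600 − 3 = 597 left.
May 2021 has 31 days: 597 − 31 = 566 left.
June 2021 has 30 days: 566 − 30 = 536 left.
July 2021 has 31 days: 536 − 31 = 505 left.
August 2021 has 31 days: 505 − 31 = 474 left.
September 2021 has 30 days: 474 − 30 = 444 left.
October 2021 has 31 days: 444 − 31 = 413 left.
November 2021 has 30 days: 413 − 30 = 383 left.
December 2021 has 31 days: 383 − 31 = 352 left.
January 2022 has 31 days: 352 − 31 = 321 left.
February 2022 has 28 days (2022 is not a leap year): 321 − 28 = 293 left.
March 2022 has 31 days: 293 − 31 = 262 left.
April 2022 has 30 days: 262 − 30 = 232 left.
May 2022 has 31 days: 232 − 31 = 201 left.
June 2022 has 30 days: 201 − 30 = 171 left.
July 2022 has 31 days: 171 − 31 = 140 left.
August 2022 has 31 days: 140 − 31 = 109 left.
September 2022 has 30 days: 109 − 30 = 79 left.
October 2022 has 31 days: 79 − 31 = 48 left.
November 2022 has 30 days: 48 − 30 = 18 left.
18 days into December 2022 → December 18, 2022.
Counting back 30 weeks (= 210 days) from December 18, 2022:
Going back 18 days from December 18, 2022 reaches the end of the previous month; 210 − 18 = 192 left.
November 2022 has 30 days: 192 − 30 = 162 left.
October 2022 has 31 days: 162 − 31 = 131 left.
September 2022 has 30 days: 131 − 30 = 101 left.
August 2022 has 31 days: 101 − 31 = 70 left.
July 2022 has 31 days: 70 − 31 = 39 left.
June 2022 has 30 days: 39 − 30 = 9 left.
May 2022 has 31 days; 31 − 9 = 22 → May 22, 2022.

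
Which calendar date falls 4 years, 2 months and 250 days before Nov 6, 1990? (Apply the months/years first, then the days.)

December 30, 1985

Counting back 4 years, 2 months and 250 days from November 6, 1990: first the month/year part, then the days.
-4 years → 1986; month 11 − 2 = 9 → September 1986.
Day 6 is valid in September, giving September 6, 1986.
Now subtract 250 days from September 6, 1986.
Going back 6 days from September 6, 1986 reaches the end of the previous month; 250 − 6 = 244 left.
August 1986 has 31 days: 244 − 31 = 213 left.
July 1986 has 31 days: 213 − 31 = 182 left.
June 1986 has 30 days: 182 − 30 = 152 left.
May 1986 has 31 days: 152 − 31 = 121 left.
April 1986 has 30 days: 121 − 30 = 91 left.
March 1986 has 31 days: 91 − 31 = 60 left.
February 1986 has 28 days (1986 is not a leap year): 60 − 28 = 32 left.
January 1986 has 31 days: 32 − 31 = 1 left.
December 1985 has 31 days; 31 − 1 = 30 → December 30, 1985.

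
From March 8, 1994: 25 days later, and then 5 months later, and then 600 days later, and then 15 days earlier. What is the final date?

April 9, 1996

Adding 25 days from March 8, 1994:
March has 31 days, so 31 − 8 = 23 days remain after March 8, 1994; 25 − 23 = 2 left.
2 days into April 1994 → April 2, 1994.
Adding 5 months from April 2, 1994:
month 4 + 5 = 9 → September 1994.
Day 2 is valid in September, giving September 2, 1994.
Counting forward 600 days from September 2, 1994:
September has 30 days, so 30 − 2 = 28 days remain after September 2, 1994; 600 − 28 = 572 left.
October 1994 has 31 days: 572 − 31 = 541 left.
November 1994 has 30 days: 541 − 30 = 511 left.
December 1994 has 31 days: 511 − 31 = 480 left.
January 1995 has 31 days: 480 − 31 = 449 left.
February 1995 has 28 days (1995 is not a leap year): 449 − 28 = 421 left.
March 1995 has 31 days: 421 − 31 = 390 left.
April 1995 has 30 days: 390 − 30 = 360 left.
May 1995 has 31 days: 360 − 31 = 329 left.
June 1995 has 30 days: 329 − 30 = 299 left.
July 1995 has 31 days: 299 − 31 = 268 left.
August 1995 has 31 days: 268 − 31 = 237 left.
September 1995 has 30 days: 237 − 30 = 207 left.
October 1995 has 31 days: 207 − 31 = 176 left.
November 1995 has 30 days: 176 − 30 = 146 left.
December 1995 has 31 days: 146 − 31 = 115 left.
January 1996 has 31 days: 115 − 31 = 84 left.
February 1996 has 29 days (1996 is a leap year): 84 − 29 = 55 left.
March 1996 has 31 days: 55 − 31 = 24 left.
24 days into April 1996 → April 24, 1996.
Counting back 15 days from April 24, 1996:
24 − 15 = 9, still in April 1996.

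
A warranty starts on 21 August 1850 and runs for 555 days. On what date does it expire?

Adding 555 days from August 21, 1850.
August has 31 days, so 31 − 21 = 10 days remain after August 21, 1850; 555 − 10 = 545 left.
September 1850 has 30 days: 545 − 30 = 515 left.
October 1850 has 31 days: 515 − 31 = 484 left.
November 1850 has 30 days: 484 − 30 = 454 left.
December 1850 has 31 days: 454 − 31 = 423 left.
January 1851 has 31 days: 423 − 31 = 392 left.
February 1851 has 28 days (1851 is not a leap year): 392 − 28 = 364 left.
March 1851 has 31 days: 364 − 31 = 333 left.
April 1851 has 30 days: 333 − 30 = 303 left.
May 1851 has 31 days: 303 − 31 = 272 left.
June 1851 has 30 days: 272 − 30 = 242 left.
July 1851 has 31 days: 242 − 31 = 211 left.
August 1851 has 31 days: 211 − 31 = 180 left.
September 1851 has 30 days: 180 − 30 = 150 left.
October 1851 has 31 days: 150 − 31 = 119 left.
November 1851 has 30 days: 119 − 30 = 89 left.
December 1851 has 31 days: 89 − 31 = 58 left.
January 1852 has 31 days: 58 − 31 = 27 left.
27 days into February 1852 → February 27, 1852.

February 27, 1852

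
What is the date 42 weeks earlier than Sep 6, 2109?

November 16, 2108

Going back 42 weeks = 294 days from September 6, 2109.
Going back 6 days from September 6, 2109 reaches the end of the previous month; 294 − 6 = 288 left.
August 2109 has 31 days: 288 − 31 = 257 left.
July 2109 has 31 days: 257 − 31 = 226 left.
June 2109 has 30 days: 226 − 30 = 196 left.
May 2109 has 31 days: 196 − 31 = 165 left.
April 2109 has 30 days: 165 − 30 = 135 left.
March 2109 has 31 days: 135 − 31 = 104 left.
February 2109 has 28 days (2109 is not a leap year): 104 − 28 = 76 left.
January 2109 has 31 days: 76 − 31 = 45 left.
December 2108 has 31 days: 45 − 31 = 14 left.
November 2108 has 30 days; 30 − 14 = 16 → November 16, 2108.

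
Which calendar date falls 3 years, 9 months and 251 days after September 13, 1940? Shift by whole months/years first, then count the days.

February 19, 1945

Adding 3 years, 9 months and 251 days from September 13, 1940: first the month/year part, then the days.
+3 years → 1943; month 9 + 9 = 18, which is month 6 of year 1944 → June 1944.
Day 13 is valid in June, giving June 13, 1944.
Now add 251 days from June 13, 1944.
June has 30 days, so 30 − 13 = 17 days remain after June 13, 1944; 251 − 17 = 234 left.
July 1944 has 31 days: 234 − 31 = 203 left.
August 1944 has 31 days: 203 − 31 = 172 left.
September 1944 has 30 days: 172 − 30 = 142 left.
October 1944 has 31 days: 142 − 31 = 111 left.
November 1944 has 30 days: 111 − 30 = 81 left.
December 1944 has 31 days: 81 − 31 = 50 left.
January 1945 has 31 days: 50 − 31 = 19 left.
19 days into February 1945 → February 19, 1945.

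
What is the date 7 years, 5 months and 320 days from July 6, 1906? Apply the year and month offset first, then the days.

Counting forward 7 years, 5 months and 320 days from July 6, 1906: first the month/year part, then the days.
+7 years → 1913; month 7 + 5 = 12 → December 1913.
Day 6 is valid in December, giving December 6, 1913.
Now add 320 days from December 6, 1913.
December has 31 days, so 31 − 6 = 25 days remain after December 6, 1913; 320 − 25 = 295 left.
January 1914 has 31 days: 295 − 31 = 264 left.
February 1914 has 28 days (1914 is not a leap year): 264 − 28 = 236 left.
March 1914 has 31 days: 236 − 31 = 205 left.
April 1914 has 30 days: 205 − 30 = 175 left.
May 1914 has 31 days: 175 − 31 = 144 left.
June 1914 has 30 days: 144 − 30 = 114 left.
July 1914 has 31 days: 114 − 31 = 83 left.
August 1914 has 31 days: 83 − 31 = 52 left.
September 1914 has 30 days: 52 − 30 = 22 left.
22 days into October 1914 → October 22, 1914.

October 22, 1914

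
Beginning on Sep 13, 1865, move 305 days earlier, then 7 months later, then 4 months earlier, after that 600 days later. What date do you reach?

October 5, 1866

Subtracting 305 days from September 13, 1865:
Going back 13 days from September 13, 1865 reaches the end of the previous month; 305 − 13 = 292 left.
August 1865 has 31 days: 292 − 31 = 261 left.
July 1865 has 31 days: 261 − 31 = 230 left.
June 1865 has 30 days: 230 − 30 = 200 left.
May 1865 has 31 days: 200 − 31 = 169 left.
April 1865 has 30 days: 169 − 30 = 139 left.
March 1865 has 31 days: 139 − 31 = 108 left.
February 1865 has 28 days (1865 is not a leap year): 108 − 28 = 80 left.
January 1865 has 31 days: 80 − 31 = 49 left.
December 1864 has 31 days: 49 − 31 = 18 left.
November 1864 has 30 days; 30 − 18 = 12 → November 12, 1864.
Advancing 7 months from November 12, 1864:
month 11 + 7 = 18, which is month 6 of year 1865 → June 1865.
Day 12 is valid in June, giving June 12, 1865.
Going back 4 months from June 12, 1865:
month 6 − 4 = 2 → February 1865.
Day 12 is valid in February, giving February 12, 1865.
Counting forward 600 days from February 12, 1865:
February has 28 days, so 28 − 12 = 16 days remain after February 12, 1865; 600 − 16 = 584 left.
March 1865 has 31 days: 584 − 31 = 553 left.
April 1865 has 30 days: 553 − 30 = 523 left.
May 1865 has 31 days: 523 − 31 = 492 left.
June 1865 has 30 days: 492 − 30 = 462 left.
July 1865 has 31 days: 462 − 31 = 431 left.
August 1865 has 31 days: 431 − 31 = 400 left.
September 1865 has 30 days: 400 − 30 = 370 left.
October 1865 has 31 days: 370 − 31 = 339 left.
November 1865 has 30 days: 339 − 30 = 309 left.
December 1865 has 31 days: 309 − 31 = 278 left.
January 1866 has 31 days: 278 − 31 = 247 left.
February 1866 has 28 days (1866 is not a leap year): 247 − 28 = 219 left.
March 1866 has 31 days: 219 − 31 = 188 left.
April 1866 has 30 days: 188 − 30 = 158 left.
May 1866 has 31 days: 158 − 31 = 127 left.
June 1866 has 30 days: 127 − 30 = 97 left.
July 1866 has 31 days: 97 − 31 = 66 left.
August 1866 has 31 days: 66 − 31 = 35 left.
September 1866 has 30 days: 35 − 30 = 5 left.
5 days into October 1866 → October 5, 1866.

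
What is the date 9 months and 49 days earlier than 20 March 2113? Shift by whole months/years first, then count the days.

May 2, 2112

Going back 9 months and 49 days from March 20, 2113: first the month/year part, then the days.
month 3 − 9 = -6, which is month 6 of year 2112 → June 2112.
Day 20 is valid in June, giving June 20, 2112.
Now subtract 49 days from June 20, 2112.
Going back 20 days from June 20, 2112 reaches the end of the previous month; 49 − 20 = 29 left.
May 2112 has 31 days; 31 − 29 = 2 → May 2, 2112.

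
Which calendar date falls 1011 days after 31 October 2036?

August 8, 2039

Advancing 1011 days from October 31, 2036.
October has 31 days, so 31 − 31 = 0 days remain after October 31, 2036; 1011 − 0 = 1011 left.
November 2036 has 30 days: 1011 − 30 = 981 left.
December 2036 has 31 days: 981 − 31 = 950 left.
January 2037 has 31 days: 950 − 31 = 919 left.
February 2037 has 28 days (2037 is not a leap year): 919 − 28 = 891 left.
March 2037 has 31 days: 891 − 31 = 860 left.
April 2037 has 30 days: 860 − 30 = 830 left.
May 2037 has 31 days: 830 − 31 = 799 left.
June 2037 has 30 days: 799 − 30 = 769 left.
July 2037 has 31 days: 769 − 31 = 738 left.
August 2037 has 31 days: 738 − 31 = 707 left.
September 2037 has 30 days: 707 − 30 = 677 left.
October 2037 has 31 days: 677 − 31 = 646 left.
November 2037 has 30 days: 646 − 30 = 616 left.
December 2037 has 31 days: 616 − 31 = 585 left.
January 2038 has 31 days: 585 − 31 = 554 left.
February 2038 has 28 days (2038 is not a leap year): 554 − 28 = 526 left.
March 2038 has 31 days: 526 − 31 = 495 left.
April 2038 has 30 days: 495 − 30 = 465 left.
May 2038 has 31 days: 465 − 31 = 434 left.
June 2038 has 30 days: 434 − 30 = 404 left.
July 2038 has 31 days: 404 − 31 = 373 left.
August 2038 has 31 days: 373 − 31 = 342 left.
September 2038 has 30 days: 342 − 30 = 312 left.
October 2038 has 31 days: 312 − 31 = 281 left.
November 2038 has 30 days: 281 − 30 = 251 left.
December 2038 has 31 days: 251 − 31 = 220 left.
January 2039 has 31 days: 220 − 31 = 189 left.
February 2039 has 28 days (2039 is not a leap year): 189 − 28 = 161 left.
March 2039 has 31 days: 161 − 31 = 130 left.
April 2039 has 30 days: 130 − 30 = 100 left.
May 2039 has 31 days: 100 − 31 = 69 left.
June 2039 has 30 days: 69 − 30 = 39 left.
July 2039 has 31 days: 39 − 31 = 8 left.
8 days into August 2039 → August 8, 2039.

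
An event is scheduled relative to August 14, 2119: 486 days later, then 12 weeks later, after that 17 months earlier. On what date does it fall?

Adding 486 days from August 14, 2119:
August has 31 days, so 31 − 14 = 17 days remain after August 14, 2119; 486 − 17 = 469 left.
September 2119 has 30 days: 469 − 30 = 439 left.
October 2119 has 31 days: 439 − 31 = 408 left.
November 2119 has 30 days: 408 − 30 = 378 left.
December 2119 has 31 days: 378 − 31 = 347 left.
January 2120 has 31 days: 347 − 31 = 316 left.
February 2120 has 29 days (2120 is a leap year): 316 − 29 = 287 left.
March 2120 has 31 days: 287 − 31 = 256 left.
April 2120 has 30 days: 256 − 30 = 226 left.
May 2120 has 31 days: 226 − 31 = 195 left.
June 2120 has 30 days: 195 − 30 = 165 left.
July 2120 has 31 days: 165 − 31 = 134 left.
August 2120 has 31 days: 134 − 31 = 103 left.
September 2120 has 30 days: 103 − 30 = 73 left.
October 2120 has 31 days: 73 − 31 = 42 left.
November 2120 has 30 days: 42 − 30 = 12 left.
12 days into December 2120 → December 12, 2120.
Adding 12 weeks (= 84 days) from December 12, 2120:
December has 31 days, so 31 − 12 = 19 days remain after December 12, 2120; 84 − 19 = 65 left.
January 2121 has 31 days: 65 − 31 = 34 left.
February 2121 has 28 days (2121 is not a leap year): 34 − 28 = 6 left.
6 days into March 2121 → March 6, 2121.
Subtracting 17 months from March 6, 2121:
month 3 − 17 = -14, which is month 10 of year 2119 → October 2119.
Day 6 is valid in October, giving October 6, 2119.

October 6, 2119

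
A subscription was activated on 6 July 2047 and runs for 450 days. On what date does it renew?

Advancing 450 days from July 6, 2047.
July has 31 days, so 31 − 6 = 25 days remain after July 6, 2047; 450 − 25 = 425 left.
August 2047 has 31 days: 425 − 31 = 394 left.
September 2047 has 30 days: 394 − 30 = 364 left.
October 2047 has 31 days: 364 − 31 = 333 left.
November 2047 has 30 days: 333 − 30 = 303 left.
December 2047 has 31 days: 303 − 31 = 272 left.
January 2048 has 31 days: 272 − 31 = 241 left.
February 2048 has 29 days (2048 is a leap year): 241 − 29 = 212 left.
March 2048 has 31 days: 212 − 31 = 181 left.
April 2048 has 30 days: 181 − 30 = 151 left.
May 2048 has 31 days: 151 − 31 = 120 left.
June 2048 has 30 days: 120 − 30 = 90 left.
July 2048 has 31 days: 90 − 31 = 59 left.
August 2048 has 31 days: 59 − 31 = 28 left.
28 days into September 2048 → September 28, 2048.

September 28, 2048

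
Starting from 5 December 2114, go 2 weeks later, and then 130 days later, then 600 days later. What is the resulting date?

Counting forward 2 weeks (= 14 days) from December 5, 2114:
December has 31 days; 5 + 14 = 19, still in December.
Adding 130 days from December 19, 2114:
December has 31 days, so 31 − 19 = 12 days remain after December 19, 2114; 130 − 12 = 118 left.
January 2115 has 31 days: 118 − 31 = 87 left.
February 2115 has 28 days (2115 is not a leap year): 87 − 28 = 59 left.
March 2115 has 31 days: 59 − 31 = 28 left.
28 days into April 2115 → April 28, 2115.
Counting forward 600 days from April 28, 2115:
April has 30 days, so 30 − 28 = 2 days remain after April 28, 2115; 600 − 2 = 598 left.
May 2115 has 31 days: 598 − 31 = 567 left.
June 2115 has 30 days: 567 − 30 = 537 left.
July 2115 has 31 days: 537 − 31 = 506 left.
August 2115 has 31 days: 506 − 31 = 475 left.
September 2115 has 30 days: 475 − 30 = 445 left.
October 2115 has 31 days: 445 − 31 = 414 left.
November 2115 has 30 days: 414 − 30 = 384 left.
December 2115 has 31 days: 384 − 31 = 353 left.
January 2116 has 31 days: 353 − 31 = 322 left.
February 2116 has 29 days (2116 is a leap year): 322 − 29 = 293 left.
March 2116 has 31 days: 293 − 31 = 262 left.
April 2116 has 30 days: 262 − 30 = 232 left.
May 2116 has 31 days: 232 − 31 = 201 left.
June 2116 has 30 days: 201 − 30 = 171 left.
July 2116 has 31 days: 171 − 31 = 140 left.
August 2116 has 31 days: 140 − 31 = 109 left.
September 2116 has 30 days: 109 − 30 = 79 left.
October 2116 has 31 days: 79 − 31 = 48 left.
November 2116 has 30 days: 48 − 30 = 18 left.
18 days into December 2116 → December 18, 2116.

December 18, 2116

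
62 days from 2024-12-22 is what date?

February 22, 2025

Counting forward 62 days from December 22, 2024.
December has 31 days, so 31 − 22 = 9 days remain after December 22, 2024; 62 − 9 = 53 left.
January 2025 has 31 days: 53 − 31 = 22 left.
22 days into February 2025 → February 22, 2025.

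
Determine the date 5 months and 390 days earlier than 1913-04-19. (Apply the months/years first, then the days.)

October 26, 1911

Going back 5 months and 390 days from April 19, 1913: first the month/year part, then the days.
month 4 − 5 = -1, which is month 11 of year 1912 → November 1912.
Day 19 is valid in November, giving November 19, 1912.
Now subtract 390 days from November 19, 1912.
Going back 19 days from November 19, 1912 reaches the end of the previous month; 390 − 19 = 371 left.
October 1912 has 31 days: 371 − 31 = 340 left.
September 1912 has 30 days: 340 − 30 = 310 left.
August 1912 has 31 days: 310 − 31 = 279 left.
July 1912 has 31 days: 279 − 31 = 248 left.
June 1912 has 30 days: 248 − 30 = 218 left.
May 1912 has 31 days: 218 − 31 = 187 left.
April 1912 has 30 days: 187 − 30 = 157 left.
March 1912 has 31 days: 157 − 31 = 126 left.
February 1912 has 29 days (1912 is a leap year): 126 − 29 = 97 left.
January 1912 has 31 days: 97 − 31 = 66 left.
December 1911 has 31 days: 66 − 31 = 35 left.
November 1911 has 30 days: 35 − 30 = 5 left.
October 1911 has 31 days; 31 − 5 = 26 → October 26, 1911.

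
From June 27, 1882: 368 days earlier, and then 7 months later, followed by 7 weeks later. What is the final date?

March 14, 1882

Going back 368 days from June 27, 1882:
Going back 27 days from June 27, 1882 reaches the end of the previous month; 368 − 27 = 341 left.
May 1882 has 31 days: 341 − 31 = 310 left.
April 1882 has 30 days: 310 − 30 = 280 left.
March 1882 has 31 days: 280 − 31 = 249 left.
February 1882 has 28 days (1882 is not a leap year): 249 − 28 = 221 left.
January 1882 has 31 days: 221 − 31 = 190 left.
December 1881 has 31 days: 190 − 31 = 159 left.
November 1881 has 30 days: 159 − 30 = 129 left.
October 1881 has 31 days: 129 − 31 = 98 left.
September 1881 has 30 days: 98 − 30 = 68 left.
August 1881 has 31 days: 68 − 31 = 37 left.
July 1881 has 31 days: 37 − 31 = 6 left.
June 1881 has 30 days; 30 − 6 = 24 → June 24, 1881.
Adding 7 months from June 24, 1881:
month 6 + 7 = 13, which is month 1 of year 1882 → January 1882.
Day 24 is valid in January, giving January 24, 1882.
Adding 7 weeks (= 49 days) from January 24, 1882:
January has 31 days, so 31 − 24 = 7 days remain after January 24, 1882; 49 − 7 = 42 left.
February 1882 has 28 days (1882 is not a leap year): 42 − 28 = 14 left.
14 days into March 1882 → March 14, 1882.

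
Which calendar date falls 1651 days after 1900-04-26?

November 2, 1904

Adding 1651 days from April 26, 1900.
April has 30 days, so 30 − 26 = 4 days remain after April 26, 1900; 1651 − 4 = 1647 left.
May 1900 has 31 days: 1647 − 31 = 1616 left.
June 1900 has 30 days: 1616 − 30 = 1586 left.
July 1900 has 31 days: 1586 − 31 = 1555 left.
August 1900 has 31 days: 1555 − 31 = 1524 left.
September 1900 has 30 days: 1524 − 30 = 1494 left.
October 1900 has 31 days: 1494 − 31 = 1463 left.
November 1900 has 30 days: 1463 − 30 = 1433 left.
December 1900 has 31 days: 1433 − 31 = 1402 left.
January 1901 has 31 days: 1402 − 31 = 1371 left.
February 1901 has 28 days (1901 is not a leap year): 1371 − 28 = 1343 left.
March 1901 has 31 days: 1343 − 31 = 1312 left.
April 1901 has 30 days: 1312 − 30 = 1282 left.
May 1901 has 31 days: 1282 − 31 = 1251 left.
June 1901 has 30 days: 1251 − 30 = 1221 left.
July 1901 has 31 days: 1221 − 31 = 1190 left.
August 1901 has 31 days: 1190 − 31 = 1159 left.
September 1901 has 30 days: 1159 − 30 = 1129 left.
October 1901 has 31 days: 1129 − 31 = 1098 left.
November 1901 has 30 days: 1098 − 30 = 1068 left.
December 1901 has 31 days: 1068 − 31 = 1037 left.
January 1902 has 31 days: 1037 − 31 = 1006 left.
February 1902 has 28 days (1902 is not a leap year): 1006 − 28 = 978 left.
March 1902 has 31 days: 978 − 31 = 947 left.
April 1902 has 30 days: 947 − 30 = 917 left.
May 1902 has 31 days: 917 − 31 = 886 left.
June 1902 has 30 days: 886 − 30 = 856 left.
July 1902 has 31 days: 856 − 31 = 825 left.
August 1902 has 31 days: 825 − 31 = 794 left.
September 1902 has 30 days: 794 − 30 = 764 left.
October 1902 has 31 days: 764 − 31 = 733 left.
November 1902 has 30 days: 733 − 30 = 703 left.
December 1902 has 31 days: 703 − 31 = 672 left.
January 1903 has 31 days: 672 − 31 = 641 left.
February 1903 has 28 days (1903 is not a leap year): 641 − 28 = 613 left.
March 1903 has 31 days: 613 − 31 = 582 left.
April 1903 has 30 days: 582 − 30 = 552 left.
May 1903 has 31 days: 552 − 31 = 521 left.
June 1903 has 30 days: 521 − 30 = 491 left.
July 1903 has 31 days: 491 − 31 = 460 left.
August 1903 has 31 days: 460 − 31 = 429 left.
September 1903 has 30 days: 429 − 30 = 399 left.
October 1903 has 31 days: 399 − 31 = 368 left.
November 1903 has 30 days: 368 − 30 = 338 left.
December 1903 has 31 days: 338 − 31 = 307 left.
January 1904 has 31 days: 307 − 31 = 276 left.
February 1904 has 29 days (1904 is a leap year): 276 − 29 = 247 left.
March 1904 has 31 days: 247 − 31 = 216 left.
April 1904 has 30 days: 216 − 30 = 186 left.
May 1904 has 31 days: 186 − 31 = 155 left.
June 1904 has 30 days: 155 − 30 = 125 left.
July 1904 has 31 days: 125 − 31 = 94 left.
August 1904 has 31 days: 94 − 31 = 63 left.
September 1904 has 30 days: 63 − 30 = 33 left.
October 1904 has 31 days: 33 − 31 = 2 left.
2 days into November 1904 → November 2, 1904.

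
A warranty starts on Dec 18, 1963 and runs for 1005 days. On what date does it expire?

Advancing 1005 days from December 18, 1963.
December has 31 days, so 31 − 18 = 13 days remain after December 18, 1963; 1005 − 13 = 992 left.
January 1964 has 31 days: 992 − 31 = 961 left.
February 1964 has 29 days (1964 is a leap year): 961 − 29 = 932 left.
March 1964 has 31 days: 932 − 31 = 901 left.
April 1964 has 30 days: 901 − 30 = 871 left.
May 1964 has 31 days: 871 − 31 = 840 left.
June 1964 has 30 days: 840 − 30 = 810 left.
July 1964 has 31 days: 810 − 31 = 779 left.
August 1964 has 31 days: 779 − 31 = 748 left.
September 1964 has 30 days: 748 − 30 = 718 left.
October 1964 has 31 days: 718 − 31 = 687 left.
November 1964 has 30 days: 687 − 30 = 657 left.
December 1964 has 31 days: 657 − 31 = 626 left.
January 1965 has 31 days: 626 − 31 = 595 left.
February 1965 has 28 days (1965 is not a leap year): 595 − 28 = 567 left.
March 1965 has 31 days: 567 − 31 = 536 left.
April 1965 has 30 days: 536 − 30 = 506 left.
May 1965 has 31 days: 506 − 31 = 475 left.
June 1965 has 30 days: 475 − 30 = 445 left.
July 1965 has 31 days: 445 − 31 = 414 left.
August 1965 has 31 days: 414 − 31 = 383 left.
September 1965 has 30 days: 383 − 30 = 353 left.
October 1965 has 31 days: 353 − 31 = 322 left.
November 1965 has 30 days: 322 − 30 = 292 left.
December 1965 has 31 days: 292 − 31 = 261 left.
January 1966 has 31 days: 261 − 31 = 230 left.
February 1966 has 28 days (1966 is not a leap year): 230 − 28 = 202 left.
March 1966 has 31 days: 202 − 31 = 171 left.
April 1966 has 30 days: 171 − 30 = 141 left.
May 1966 has 31 days: 141 − 31 = 110 left.
June 1966 has 30 days: 110 − 30 = 80 left.
July 1966 has 31 days: 80 − 31 = 49 left.
August 1966 has 31 days: 49 − 31 = 18 left.
18 days into September 1966 → September 18, 1966.

September 18, 1966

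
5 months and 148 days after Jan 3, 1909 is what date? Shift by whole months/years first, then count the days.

Adding 5 months and 148 days from January 3, 1909: first the month/year part, then the days.
month 1 + 5 = 6 → June 1909.
Day 3 is valid in June, giving June 3, 1909.
Now add 148 days from June 3, 1909.
June has 30 days, so 30 − 3 = 27 days remain after June 3, 1909; 148 − 27 = 121 left.
July 1909 has 31 days: 121 − 31 = 90 left.
August 1909 has 31 days: 90 − 31 = 59 left.
September 1909 has 30 days: 59 − 30 = 29 left.
29 days into October 1909 → October 29, 1909.

October 29, 1909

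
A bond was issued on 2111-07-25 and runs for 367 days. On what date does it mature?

July 26, 2112

Counting forward 367 days from July 25, 2111.
July has 31 days, so 31 − 25 = 6 days remain after July 25, 2111; 367 − 6 = 361 left.
August 2111 has 31 days: 361 − 31 = 330 left.
September 2111 has 30 days: 330 − 30 = 300 left.
October 2111 has 31 days: 300 − 31 = 269 left.
November 2111 has 30 days: 269 − 30 = 239 left.
December 2111 has 31 days: 239 − 31 = 208 left.
January 2112 has 31 days: 208 − 31 = 177 left.
February 2112 has 29 days (2112 is a leap year): 177 − 29 = 148 left.
March 2112 has 31 days: 148 − 31 = 117 left.
April 2112 has 30 days: 117 − 30 = 87 left.
May 2112 has 31 days: 87 − 31 = 56 left.
June 2112 has 30 days: 56 − 30 = 26 left.
26 days into July 2112 → July 26, 2112.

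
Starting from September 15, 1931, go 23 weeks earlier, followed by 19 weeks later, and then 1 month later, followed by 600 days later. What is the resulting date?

May 10, 1933

Subtracting 23 weeks (= 161 days) from September 15, 1931:
Going back 15 days from September 15, 1931 reaches the end of the previous month; 161 − 15 = 146 left.
August 1931 has 31 days: 146 − 31 = 115 left.
July 1931 has 31 days: 115 − 31 = 84 left.
June 1931 has 30 days: 84 − 30 = 54 left.
May 1931 has 31 days: 54 − 31 = 23 left.
April 1931 has 30 days; 30 − 23 = 7 → April 7, 1931.
Advancing 19 weeks (= 133 days) from April 7, 1931:
April has 30 days, so 30 − 7 = 23 days remain after April 7, 1931; 133 − 23 = 110 left.
May 1931 has 31 days: 110 − 31 = 79 left.
June 1931 has 30 days: 79 − 30 = 49 left.
July 1931 has 31 days: 49 − 31 = 18 left.
18 days into August 1931 → August 18, 1931.
Advancing 1 month from August 18, 1931:
month 8 + 1 = 9 → September 1931.
Day 18 is valid in September, giving September 18, 1931.
Adding 600 days from September 18, 1931:
September has 30 days, so 30 − 18 = 12 days remain after September 18, 1931; 600 − 12 = 588 left.
October 1931 has 31 days: 588 − 31 = 557 left.
November 1931 has 30 days: 557 − 30 = 527 left.
December 1931 has 31 days: 527 − 31 = 496 left.
January 1932 has 31 days: 496 − 31 = 465 left.
February 1932 has 29 days (1932 is a leap year): 465 − 29 = 436 left.
March 1932 has 31 days: 436 − 31 = 405 left.
April 1932 has 30 days: 405 − 30 = 375 left.
May 1932 has 31 days: 375 − 31 = 344 left.
June 1932 has 30 days: 344 − 30 = 314 left.
July 1932 has 31 days: 314 − 31 = 283 left.
August 1932 has 31 days: 283 − 31 = 252 left.
September 1932 has 30 days: 252 − 30 = 222 left.
October 1932 has 31 days: 222 − 31 = 191 left.
November 1932 has 30 days: 191 − 30 = 161 left.
December 1932 has 31 days: 161 − 31 = 130 left.
January 1933 has 31 days: 130 − 31 = 99 left.
February 1933 has 28 days (1933 is not a leap year): 99 − 28 = 71 left.
March 1933 has 31 days: 71 − 31 = 40 left.
April 1933 has 30 days: 40 − 30 = 10 left.
10 days into May 1933 → May 10, 1933.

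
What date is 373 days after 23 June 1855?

June 30, 1856

Adding 373 days from June 23, 1855.
June has 30 days, so 30 − 23 = 7 days remain after June 23, 1855; 373 − 7 = 366 left.
July 1855 has 31 days: 366 − 31 = 335 left.
August 1855 has 31 days: 335 − 31 = 304 left.
September 1855 has 30 days: 304 − 30 = 274 left.
October 1855 has 31 days: 274 − 31 = 243 left.
November 1855 has 30 days: 243 − 30 = 213 left.
December 1855 has 31 days: 213 − 31 = 182 left.
January 1856 has 31 days: 182 − 31 = 151 left.
February 1856 has 29 days (1856 is a leap year): 151 − 29 = 122 left.
March 1856 has 31 days: 122 − 31 = 91 left.
April 1856 has 30 days: 91 − 30 = 61 left.
May 1856 has 31 days: 61 − 31 = 30 left.
30 days into June 1856 → June 30, 1856.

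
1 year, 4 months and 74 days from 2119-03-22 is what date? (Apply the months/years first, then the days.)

October 4, 2120

Counting forward 1 year, 4 months and 74 days from March 22, 2119: first the month/year part, then the days.
+1 year → 2120; month 3 + 4 = 7 → July 2120.
Day 22 is valid in July, giving July 22, 2120.
Now add 74 days from July 22, 2120.
July has 31 days, so 31 − 22 = 9 days remain after July 22, 2120; 74 − 9 = 65 left.
August 2120 has 31 days: 65 − 31 = 34 left.
September 2120 has 30 days: 34 − 30 = 4 left.
4 days into October 2120 → October 4, 2120.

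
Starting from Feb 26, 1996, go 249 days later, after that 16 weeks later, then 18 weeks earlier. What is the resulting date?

October 18, 1996

Adding 249 days from February 26, 1996:
February has 29 days, so 29 − 26 = 3 days remain after February 26, 1996; 249 − 3 = 246 left.
March 1996 has 31 days: 246 − 31 = 215 left.
April 1996 has 30 days: 215 − 30 = 185 left.
May 1996 has 31 days: 185 − 31 = 154 left.
June 1996 has 30 days: 154 − 30 = 124 left.
July 1996 has 31 days: 124 − 31 = 93 left.
August 1996 has 31 days: 93 − 31 = 62 left.
September 1996 has 30 days: 62 − 30 = 32 left.
October 1996 has 31 days: 32 − 31 = 1 left.
1 day into November 1996 → November 1, 1996.
Adding 16 weeks (= 112 days) from November 1, 1996:
November has 30 days, so 30 − 1 = 29 days remain after November 1, 1996; 112 − 29 = 83 left.
December 1996 has 31 days: 83 − 31 = 52 left.
January 1997 has 31 days: 52 − 31 = 21 left.
21 days into February 1997 → February 21, 1997.
Going back 18 weeks (= 126 days) from February 21, 1997:
Going back 21 days from February 21, 1997 reaches the end of the previous month; 126 − 21 = 105 left.
January 1997 has 31 days: 105 − 31 = 74 left.
December 1996 has 31 days: 74 − 31 = 43 left.
November 1996 has 30 days: 43 − 30 = 13 left.
October 1996 has 31 days; 31 − 13 = 18 → October 18, 1996.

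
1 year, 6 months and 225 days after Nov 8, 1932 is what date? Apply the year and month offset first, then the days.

December 19, 1934

Adding 1 year, 6 months and 225 days from November 8, 1932: first the month/year part, then the days.
+1 year → 1933; month 11 + 6 = 17, which is month 5 of year 1934 → May 1934.
Day 8 is valid in May, giving May 8, 1934.
Now add 225 days from May 8, 1934.
May has 31 days, so 31 − 8 = 23 days remain after May 8, 1934; 225 − 23 = 202 left.
June 1934 has 30 days: 202 − 30 = 172 left.
July 1934 has 31 days: 172 − 31 = 141 left.
August 1934 has 31 days: 141 − 31 = 110 left.
September 1934 has 30 days: 110 − 30 = 80 left.
October 1934 has 31 days: 80 − 31 = 49 left.
November 1934 has 30 days: 49 − 30 = 19 left.
19 days into December 1934 → December 19, 1934.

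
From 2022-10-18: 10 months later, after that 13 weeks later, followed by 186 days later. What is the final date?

Counting forward 10 months from October 18, 2022:
month 10 + 10 = 20, which is month 8 of year 2023 → August 2023.
Day 18 is valid in August, giving August 18, 2023.
Adding 13 weeks (= 91 days) from August 18, 2023:
August has 31 days, so 31 − 18 = 13 days remain after August 18, 2023; 91 − 13 = 78 left.
September 2023 has 30 days: 78 − 30 = 48 left.
October 2023 has 31 days: 48 − 31 = 17 left.
17 days into November 2023 → November 17, 2023.
Advancing 186 days from November 17, 2023:
November has 30 days, so 30 − 17 = 13 days remain after November 17, 2023; 186 − 13 = 173 left.
December 2023 has 31 days: 173 − 31 = 142 left.
January 2024 has 31 days: 142 − 31 = 111 left.
February 2024 has 29 days (2024 is a leap year): 111 − 29 = 82 left.
March 2024 has 31 days: 82 − 31 = 51 left.
April 2024 has 30 days: 51 − 30 = 21 left.
21 days into May 2024 → May 21, 2024.

May 21, 2024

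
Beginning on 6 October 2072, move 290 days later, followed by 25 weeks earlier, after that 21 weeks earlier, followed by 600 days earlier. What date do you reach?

Counting forward 290 days from October 6, 2072:
October has 31 days, so 31 − 6 = 25 days remain after October 6, 2072; 290 − 25 = 265 left.
November 2072 has 30 days: 265 − 30 = 235 left.
December 2072 has 31 days: 235 − 31 = 204 left.
January 2073 has 31 days: 204 − 31 = 173 left.
February 2073 has 28 days (2073 is not a leap year): 173 − 28 = 145 left.
March 2073 has 31 days: 145 − 31 = 114 left.
April 2073 has 30 days: 114 − 30 = 84 left.
May 2073 has 31 days: 84 − 31 = 53 left.
June 2073 has 30 days: 53 − 30 = 23 left.
23 days into July 2073 → July 23, 2073.
Counting back 25 weeks (= 175 days) from July 23, 2073:
Going back 23 days from July 23, 2073 reaches the end of the previous month; 175 − 23 = 152 left.
June 2073 has 30 days: 152 − 30 = 122 left.
May 2073 has 31 days: 122 − 31 = 91 left.
April 2073 has 30 days: 91 − 30 = 61 left.
March 2073 has 31 days: 61 − 31 = 30 left.
February 2073 has 28 days (2073 is not a leap year): 30 − 28 = 2 left.
January 2073 has 31 days; 31 − 2 = 29 → January 29, 2073.
Counting back 21 weeks (= 147 days) from January 29, 2073:
Going back 29 days from January 29, 2073 reaches the end of the previous month; 147 − 29 = 118 left.
December 2072 has 31 days: 118 − 31 = 87 left.
November 2072 has 30 days: 87 − 30 = 57 left.
October 2072 has 31 days: 57 − 31 = 26 left.
September 2072 has 30 days; 30 − 26 = 4 → September 4, 2072.
Going back 600 days from September 4, 2072:
Going back 4 days from September 4, 2072 reaches the end of the previous month; 600 − 4 = 596 left.
August 2072 has 31 days: 596 − 31 = 565 left.
July 2072 has 31 days: 565 − 31 = 534 left.
June 2072 has 30 days: 534 − 30 = 504 left.
May 2072 has 31 days: 504 − 31 = 473 left.
April 2072 has 30 days: 473 − 30 = 443 left.
March 2072 has 31 days: 443 − 31 = 412 left.
February 2072 has 29 days (2072 is a leap year): 412 − 29 = 383 left.
January 2072 has 31 days: 383 − 31 = 352 left.
December 2071 has 31 days: 352 − 31 = 321 left.
November 2071 has 30 days: 321 − 30 = 291 left.
October 2071 has 31 days: 291 − 31 = 260 left.
September 2071 has 30 days: 260 − 30 = 230 left.
August 2071 has 31 days: 230 − 31 = 199 left.
July 2071 has 31 days: 199 − 31 = 168 left.
June 2071 has 30 days: 168 − 30 = 138 left.
May 2071 has 31 days: 138 − 31 = 107 left.
April 2071 has 30 days: 107 − 30 = 77 left.
March 2071 has 31 days: 77 − 31 = 46 left.
February 2071 has 28 days (2071 is not a leap year): 46 − 28 = 18 left.
January 2071 has 31 days; 31 − 18 = 13 → January 13, 2071.

January 13, 2071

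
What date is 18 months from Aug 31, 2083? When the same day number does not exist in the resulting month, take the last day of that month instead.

February 28, 2085

Counting forward 18 months from August 31, 2083.
month 8 + 18 = 26, which is month 2 of year 2085 → February 2085.
February 2085 has only 28 days (2085 is not a leap year — relevant if February), and the start was day 31, so the date clamps to February 28, 2085.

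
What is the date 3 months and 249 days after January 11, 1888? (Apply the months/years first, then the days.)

Adding 3 months and 249 days from January 11, 1888: first the month/year part, then the days.
month 1 + 3 = 4 → April 1888.
Day 11 is valid in April, giving April 11, 1888.
Now add 249 days from April 11, 1888.
April has 30 days, so 30 − 11 = 19 days remain after April 11, 1888; 249 − 19 = 230 left.
May 1888 has 31 days: 230 − 31 = 199 left.
June 1888 has 30 days: 199 − 30 = 169 left.
July 1888 has 31 days: 169 − 31 = 138 left.
August 1888 has 31 days: 138 − 31 = 107 left.
September 1888 has 30 days: 107 − 30 = 77 left.
October 1888 has 31 days: 77 − 31 = 46 left.
November 1888 has 30 days: 46 − 30 = 16 left.
16 days into December 1888 → December 16, 1888.

December 16, 1888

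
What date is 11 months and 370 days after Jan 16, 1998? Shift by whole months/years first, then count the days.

December 21, 1999

Advancing 11 months and 370 days from January 16, 1998: first the month/year part, then the days.
month 1 + 11 = 12 → December 1998.
Day 16 is valid in December, giving December 16, 1998.
Now add 370 days from December 16, 1998.
December has 31 days, so 31 − 16 = 15 days remain after December 16, 1998; 370 − 15 = 355 left.
January 1999 has 31 days: 355 − 31 = 324 left.
February 1999 has 28 days (1999 is not a leap year): 324 − 28 = 296 left.
March 1999 has 31 days: 296 − 31 = 265 left.
April 1999 has 30 days: 265 − 30 = 235 left.
May 1999 has 31 days: 235 − 31 = 204 left.
June 1999 has 30 days: 204 − 30 = 174 left.
July 1999 has 31 days: 174 − 31 = 143 left.
August 1999 has 31 days: 143 − 31 = 112 left.
September 1999 has 30 days: 112 − 30 = 82 left.
October 1999 has 31 days: 82 − 31 = 51 left.
November 1999 has 30 days: 51 − 30 = 21 left.
21 days into December 1999 → December 21, 1999.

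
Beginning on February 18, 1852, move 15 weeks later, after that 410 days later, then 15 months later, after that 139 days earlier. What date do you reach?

Adding 15 weeks (= 105 days) from February 18, 1852:
February has 29 days, so 29 − 18 = 11 days remain after February 18, 1852; 105 − 11 = 94 left.
March 1852 has 31 days: 94 − 31 = 63 left.
April 1852 has 30 days: 63 − 30 = 33 left.
May 1852 has 31 days: 33 − 31 = 2 left.
2 days into June 1852 → June 2, 1852.
Adding 410 days from June 2, 1852:
June has 30 days, so 30 − 2 = 28 days remain after June 2, 1852; 410 − 28 = 382 left.
July 1852 has 31 days: 382 − 31 = 351 left.
August 1852 has 31 days: 351 − 31 = 320 left.
September 1852 has 30 days: 320 − 30 = 290 left.
October 1852 has 31 days: 290 − 31 = 259 left.
November 1852 has 30 days: 259 − 30 = 229 left.
December 1852 has 31 days: 229 − 31 = 198 left.
January 1853 has 31 days: 198 − 31 = 167 left.
February 1853 has 28 days (1853 is not a leap year): 167 − 28 = 139 left.
March 1853 has 31 days: 139 − 31 = 108 left.
April 1853 has 30 days: 108 − 30 = 78 left.
May 1853 has 31 days: 78 − 31 = 47 left.
June 1853 has 30 days: 47 − 30 = 17 left.
17 days into July 1853 → July 17, 1853.
Adding 15 months from July 17, 1853:
month 7 + 15 = 22, which is month 10 of year 1854 → October 1854.
Day 17 is valid in October, giving October 17, 1854.
Going back 139 days from October 17, 1854:
Going back 17 days from October 17, 1854 reaches the end of the previous month; 139 − 17 = 122 left.
September 1854 has 30 days: 122 − 30 = 92 left.
August 1854 has 31 days: 92 − 31 = 61 left.
July 1854 has 31 days: 61 − 31 = 30 left.
June 1854 has 30 days: 30 − 30 = 0 left.
May 1854 has 31 days; 31 − 0 = 31 → May 31, 1854.

May 31, 1854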